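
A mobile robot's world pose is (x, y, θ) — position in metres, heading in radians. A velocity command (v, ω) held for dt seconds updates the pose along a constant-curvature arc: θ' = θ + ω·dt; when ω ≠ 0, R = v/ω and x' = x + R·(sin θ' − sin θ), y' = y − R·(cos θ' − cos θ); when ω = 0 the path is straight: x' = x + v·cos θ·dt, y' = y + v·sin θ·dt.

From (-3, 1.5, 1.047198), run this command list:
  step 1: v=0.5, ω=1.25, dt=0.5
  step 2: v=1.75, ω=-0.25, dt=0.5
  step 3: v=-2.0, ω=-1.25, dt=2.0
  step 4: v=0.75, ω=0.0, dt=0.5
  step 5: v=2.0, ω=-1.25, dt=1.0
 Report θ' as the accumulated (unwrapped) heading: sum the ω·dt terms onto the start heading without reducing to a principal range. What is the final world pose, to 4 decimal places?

(-5.6819, -0.4529, -2.2028)

step 1: θ'=1.6722 (R=0.4000) → pose (-2.9485, 1.7405, 1.6722)
step 2: θ'=1.5472 (R=-7.0000) → pose (-2.9825, 2.6143, 1.5472)
step 3: θ'=-0.9528 (R=1.6000) → pose (-5.8861, 1.7250, -0.9528)
step 4: θ'=-0.9528 (straight) → pose (-5.6688, 1.4193, -0.9528)
step 5: θ'=-2.2028 (R=-1.6000) → pose (-5.6819, -0.4529, -2.2028)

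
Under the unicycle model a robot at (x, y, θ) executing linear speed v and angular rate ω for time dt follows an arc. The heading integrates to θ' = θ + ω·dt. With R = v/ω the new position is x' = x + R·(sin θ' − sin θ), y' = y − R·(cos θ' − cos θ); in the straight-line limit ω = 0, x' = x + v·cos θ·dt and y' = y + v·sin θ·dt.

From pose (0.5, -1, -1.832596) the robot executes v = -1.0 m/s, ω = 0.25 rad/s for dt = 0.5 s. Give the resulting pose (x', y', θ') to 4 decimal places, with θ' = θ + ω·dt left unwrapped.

(0.5989, -0.5102, -1.7076)

θ' = -1.8326 + 0.25·0.5 = -1.7076
R = v/ω = -1.0/0.25 = -4.0000
x' = 0.5 + -4.0000·(sin -1.7076 − sin -1.8326) = 0.5989
y' = -1 − -4.0000·(cos -1.7076 − cos -1.8326) = -0.5102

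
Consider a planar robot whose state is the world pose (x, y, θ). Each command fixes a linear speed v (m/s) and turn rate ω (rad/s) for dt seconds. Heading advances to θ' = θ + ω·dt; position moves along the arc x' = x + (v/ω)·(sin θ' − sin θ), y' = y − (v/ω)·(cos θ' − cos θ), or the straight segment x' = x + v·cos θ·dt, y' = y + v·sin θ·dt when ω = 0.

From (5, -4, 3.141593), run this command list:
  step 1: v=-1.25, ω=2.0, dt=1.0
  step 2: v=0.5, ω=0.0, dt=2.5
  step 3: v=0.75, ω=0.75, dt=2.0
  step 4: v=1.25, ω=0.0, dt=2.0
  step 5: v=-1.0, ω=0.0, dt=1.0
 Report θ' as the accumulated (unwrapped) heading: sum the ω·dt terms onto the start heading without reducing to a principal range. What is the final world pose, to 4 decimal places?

step 1: θ'=5.1416 (R=-0.6250) → pose (5.5683, -3.1149, 5.1416)
step 2: θ'=5.1416 (straight) → pose (6.0885, -4.2515, 5.1416)
step 3: θ'=6.6416 (R=1.0000) → pose (7.3486, -4.7718, 6.6416)
step 4: θ'=6.6416 (straight) → pose (9.6897, -3.8949, 6.6416)
step 5: θ'=6.6416 (straight) → pose (8.7533, -4.2457, 6.6416)

(8.7533, -4.2457, 6.6416)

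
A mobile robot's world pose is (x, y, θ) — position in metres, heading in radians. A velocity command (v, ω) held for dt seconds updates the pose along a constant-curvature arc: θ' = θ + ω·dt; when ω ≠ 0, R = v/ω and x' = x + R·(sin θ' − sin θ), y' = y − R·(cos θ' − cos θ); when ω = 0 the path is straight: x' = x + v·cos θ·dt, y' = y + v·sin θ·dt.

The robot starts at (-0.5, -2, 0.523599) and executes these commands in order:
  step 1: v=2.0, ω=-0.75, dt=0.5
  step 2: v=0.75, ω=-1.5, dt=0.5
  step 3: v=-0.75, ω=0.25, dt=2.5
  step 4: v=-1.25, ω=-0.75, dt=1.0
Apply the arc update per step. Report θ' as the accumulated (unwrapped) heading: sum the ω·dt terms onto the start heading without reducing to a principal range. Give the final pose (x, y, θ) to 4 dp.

(-2.1190, -0.8086, -0.7264)

step 1: θ'=0.1486 (R=-2.6667) → pose (0.4385, -1.6721, 0.1486)
step 2: θ'=-0.6014 (R=-0.5000) → pose (0.7955, -1.7543, -0.6014)
step 3: θ'=0.0236 (R=-3.0000) → pose (-0.9727, -1.2288, 0.0236)
step 4: θ'=-0.7264 (R=1.6667) → pose (-2.1190, -0.8086, -0.7264)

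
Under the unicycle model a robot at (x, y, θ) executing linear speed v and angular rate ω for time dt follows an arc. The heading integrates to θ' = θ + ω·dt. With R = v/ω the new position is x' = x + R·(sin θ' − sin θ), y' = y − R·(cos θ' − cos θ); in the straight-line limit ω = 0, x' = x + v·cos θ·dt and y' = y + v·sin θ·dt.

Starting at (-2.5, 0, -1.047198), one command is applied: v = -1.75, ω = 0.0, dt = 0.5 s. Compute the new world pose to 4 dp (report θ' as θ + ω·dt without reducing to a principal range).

θ' = -1.0472 + 0.0·0.5 = -1.0472
ω = 0 → straight: x' = -2.5 + -1.75·cos(-1.0472)·0.5 = -2.9375
y' = 0 + -1.75·sin(-1.0472)·0.5 = 0.7578

(-2.9375, 0.7578, -1.0472)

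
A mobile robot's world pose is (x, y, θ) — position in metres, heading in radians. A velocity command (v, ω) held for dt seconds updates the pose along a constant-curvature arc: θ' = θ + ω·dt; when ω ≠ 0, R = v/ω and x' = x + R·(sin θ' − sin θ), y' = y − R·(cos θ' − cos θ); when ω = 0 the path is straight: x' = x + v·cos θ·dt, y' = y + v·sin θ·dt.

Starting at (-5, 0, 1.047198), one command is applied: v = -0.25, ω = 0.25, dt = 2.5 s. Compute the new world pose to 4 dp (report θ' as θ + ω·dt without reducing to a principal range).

(-5.1288, -0.6012, 1.6722)

θ' = 1.0472 + 0.25·2.5 = 1.6722
R = v/ω = -0.25/0.25 = -1.0000
x' = -5 + -1.0000·(sin 1.6722 − sin 1.0472) = -5.1288
y' = 0 − -1.0000·(cos 1.6722 − cos 1.0472) = -0.6012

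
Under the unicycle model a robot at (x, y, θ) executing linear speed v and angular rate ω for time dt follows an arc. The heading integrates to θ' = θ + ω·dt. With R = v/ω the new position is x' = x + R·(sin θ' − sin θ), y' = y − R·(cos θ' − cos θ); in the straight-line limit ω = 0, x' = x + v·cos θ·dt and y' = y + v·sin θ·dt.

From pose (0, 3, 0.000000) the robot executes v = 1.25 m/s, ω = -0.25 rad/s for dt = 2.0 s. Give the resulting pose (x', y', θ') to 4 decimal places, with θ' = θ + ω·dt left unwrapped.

(2.3971, 2.3879, -0.5000)

θ' = 0.0000 + -0.25·2.0 = -0.5000
R = v/ω = 1.25/-0.25 = -5.0000
x' = 0 + -5.0000·(sin -0.5000 − sin 0.0000) = 2.3971
y' = 3 − -5.0000·(cos -0.5000 − cos 0.0000) = 2.3879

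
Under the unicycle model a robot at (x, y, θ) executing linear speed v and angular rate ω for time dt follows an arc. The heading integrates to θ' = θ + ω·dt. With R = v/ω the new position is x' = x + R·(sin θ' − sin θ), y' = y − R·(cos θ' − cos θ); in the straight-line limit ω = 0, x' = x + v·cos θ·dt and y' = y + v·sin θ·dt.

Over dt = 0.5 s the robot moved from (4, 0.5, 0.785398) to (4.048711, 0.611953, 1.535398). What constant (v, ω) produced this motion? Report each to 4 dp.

Δθ = 1.535398 − 0.785398 = 0.750000
ω = Δθ/dt = 0.750000/0.5 = 1.5000
R = −Δy/(cos θ' − cos θ) = 0.1667
v = R·ω = 0.1667·1.5000 = 0.2500

v = 0.2500, ω = 1.5000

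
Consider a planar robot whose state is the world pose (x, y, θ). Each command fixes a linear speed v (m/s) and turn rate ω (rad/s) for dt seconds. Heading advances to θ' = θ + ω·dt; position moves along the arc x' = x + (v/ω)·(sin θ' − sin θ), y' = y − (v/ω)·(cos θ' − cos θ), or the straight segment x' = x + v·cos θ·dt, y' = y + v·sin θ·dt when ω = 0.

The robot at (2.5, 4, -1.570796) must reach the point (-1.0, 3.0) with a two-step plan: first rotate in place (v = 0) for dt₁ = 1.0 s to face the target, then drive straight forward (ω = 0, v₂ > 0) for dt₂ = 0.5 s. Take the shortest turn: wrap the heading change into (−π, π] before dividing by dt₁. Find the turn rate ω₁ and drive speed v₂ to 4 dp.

heading to target = atan2(3−4, -1−2.5) = -2.8633
Δθ = wrap(-2.8633 − -1.5708) = -1.2925; ω₁ = Δθ/dt₁ = -1.2925
distance = √((-1−2.5)² + (3−4)²) = 3.6401; v₂ = distance/dt₂ = 7.2801

ω₁ = -1.2925, v₂ = 7.2801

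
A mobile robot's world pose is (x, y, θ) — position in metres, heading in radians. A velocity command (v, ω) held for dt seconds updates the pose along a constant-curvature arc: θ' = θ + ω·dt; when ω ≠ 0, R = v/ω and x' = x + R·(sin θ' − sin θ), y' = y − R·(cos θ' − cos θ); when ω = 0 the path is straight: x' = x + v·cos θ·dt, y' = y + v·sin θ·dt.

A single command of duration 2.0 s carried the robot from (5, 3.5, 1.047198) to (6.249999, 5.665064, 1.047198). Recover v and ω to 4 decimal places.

v = 1.2500, ω = 0.0000

Δθ = 1.047198 − 1.047198 = 0.000000
ω = Δθ/dt = 0.000000/2.0 = 0.0000
ω = 0 → v = (Δx·cos θ + Δy·sin θ)/dt = 1.2500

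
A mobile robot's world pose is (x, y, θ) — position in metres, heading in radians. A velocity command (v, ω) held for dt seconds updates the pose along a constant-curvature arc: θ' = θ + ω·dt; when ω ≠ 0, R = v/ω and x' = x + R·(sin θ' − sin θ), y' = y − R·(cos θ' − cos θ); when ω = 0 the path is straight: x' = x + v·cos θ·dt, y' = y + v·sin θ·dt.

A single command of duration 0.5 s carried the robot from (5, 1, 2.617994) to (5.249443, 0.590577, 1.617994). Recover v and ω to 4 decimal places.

Δθ = 1.617994 − 2.617994 = -1.000000
ω = Δθ/dt = -1.000000/0.5 = -2.0000
R = −Δy/(cos θ' − cos θ) = 0.5000
v = R·ω = 0.5000·-2.0000 = -1.0000

v = -1.0000, ω = -2.0000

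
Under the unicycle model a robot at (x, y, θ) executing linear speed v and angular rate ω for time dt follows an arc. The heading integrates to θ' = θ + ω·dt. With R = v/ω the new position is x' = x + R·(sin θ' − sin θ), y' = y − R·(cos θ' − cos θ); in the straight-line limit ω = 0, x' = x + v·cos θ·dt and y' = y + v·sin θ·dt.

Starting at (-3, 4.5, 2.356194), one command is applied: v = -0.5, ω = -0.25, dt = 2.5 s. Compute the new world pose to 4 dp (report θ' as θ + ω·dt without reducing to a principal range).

θ' = 2.3562 + -0.25·2.5 = 1.7312
R = v/ω = -0.5/-0.25 = 2.0000
x' = -3 + 2.0000·(sin 1.7312 − sin 2.3562) = -2.4399
y' = 4.5 − 2.0000·(cos 1.7312 − cos 2.3562) = 3.4052

(-2.4399, 3.4052, 1.7312)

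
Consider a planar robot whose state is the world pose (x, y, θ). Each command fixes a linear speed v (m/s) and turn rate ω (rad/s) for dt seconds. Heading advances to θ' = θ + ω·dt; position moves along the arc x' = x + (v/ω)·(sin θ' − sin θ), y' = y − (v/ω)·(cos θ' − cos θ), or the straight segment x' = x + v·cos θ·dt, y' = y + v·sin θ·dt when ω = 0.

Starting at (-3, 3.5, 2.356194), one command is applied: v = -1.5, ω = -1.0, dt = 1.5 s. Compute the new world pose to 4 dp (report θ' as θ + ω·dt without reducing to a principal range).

(-2.9276, 1.4564, 0.8562)

θ' = 2.3562 + -1.0·1.5 = 0.8562
R = v/ω = -1.5/-1.0 = 1.5000
x' = -3 + 1.5000·(sin 0.8562 − sin 2.3562) = -2.9276
y' = 3.5 − 1.5000·(cos 0.8562 − cos 2.3562) = 1.4564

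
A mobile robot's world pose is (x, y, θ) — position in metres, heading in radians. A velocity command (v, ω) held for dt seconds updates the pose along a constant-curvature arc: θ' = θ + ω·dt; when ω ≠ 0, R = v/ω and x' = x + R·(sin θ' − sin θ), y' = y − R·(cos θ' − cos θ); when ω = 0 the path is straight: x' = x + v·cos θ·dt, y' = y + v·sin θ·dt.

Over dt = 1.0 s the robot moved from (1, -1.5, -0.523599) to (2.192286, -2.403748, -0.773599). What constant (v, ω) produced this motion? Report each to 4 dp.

Δθ = -0.773599 − -0.523599 = -0.250000
ω = Δθ/dt = -0.250000/1.0 = -0.2500
R = Δx/(sin θ' − sin θ) = -6.0000
v = R·ω = -6.0000·-0.2500 = 1.5000

v = 1.5000, ω = -0.2500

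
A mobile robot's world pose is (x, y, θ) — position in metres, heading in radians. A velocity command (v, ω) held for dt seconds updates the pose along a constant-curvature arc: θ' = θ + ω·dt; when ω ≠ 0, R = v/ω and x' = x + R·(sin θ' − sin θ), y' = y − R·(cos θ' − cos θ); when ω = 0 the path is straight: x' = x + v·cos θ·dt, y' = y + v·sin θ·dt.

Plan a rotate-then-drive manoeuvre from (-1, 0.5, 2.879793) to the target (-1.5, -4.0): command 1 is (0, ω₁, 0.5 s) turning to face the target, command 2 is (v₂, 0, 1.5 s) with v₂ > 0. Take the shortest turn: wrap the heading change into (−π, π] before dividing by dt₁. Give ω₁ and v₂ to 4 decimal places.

ω₁ = 3.4439, v₂ = 3.0185

heading to target = atan2(-4−0.5, -1.5−-1) = -1.6815
Δθ = wrap(-1.6815 − 2.8798) = 1.7219; ω₁ = Δθ/dt₁ = 3.4439
distance = √((-1.5−-1)² + (-4−0.5)²) = 4.5277; v₂ = distance/dt₂ = 3.0185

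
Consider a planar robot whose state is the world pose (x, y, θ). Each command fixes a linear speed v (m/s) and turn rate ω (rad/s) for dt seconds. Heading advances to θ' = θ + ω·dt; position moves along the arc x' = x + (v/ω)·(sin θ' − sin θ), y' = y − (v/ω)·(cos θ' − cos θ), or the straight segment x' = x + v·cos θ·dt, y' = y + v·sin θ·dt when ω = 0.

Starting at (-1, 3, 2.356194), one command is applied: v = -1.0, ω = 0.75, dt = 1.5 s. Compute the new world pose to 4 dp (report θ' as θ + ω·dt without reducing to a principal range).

θ' = 2.3562 + 0.75·1.5 = 3.4812
R = v/ω = -1.0/0.75 = -1.3333
x' = -1 + -1.3333·(sin 3.4812 − sin 2.3562) = 0.3870
y' = 3 − -1.3333·(cos 3.4812 − cos 2.3562) = 2.6856

(0.3870, 2.6856, 3.4812)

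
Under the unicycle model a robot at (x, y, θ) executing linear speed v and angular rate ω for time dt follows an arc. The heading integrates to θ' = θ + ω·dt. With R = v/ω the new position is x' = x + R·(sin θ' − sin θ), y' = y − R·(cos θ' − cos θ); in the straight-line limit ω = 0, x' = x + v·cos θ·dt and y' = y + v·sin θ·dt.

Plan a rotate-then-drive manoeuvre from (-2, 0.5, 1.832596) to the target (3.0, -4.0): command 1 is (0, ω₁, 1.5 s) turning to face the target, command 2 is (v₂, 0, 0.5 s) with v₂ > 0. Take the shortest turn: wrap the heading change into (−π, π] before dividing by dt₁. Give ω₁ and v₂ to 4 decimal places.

ω₁ = -1.7103, v₂ = 13.4536

heading to target = atan2(-4−0.5, 3−-2) = -0.7328
Δθ = wrap(-0.7328 − 1.8326) = -2.5654; ω₁ = Δθ/dt₁ = -1.7103
distance = √((3−-2)² + (-4−0.5)²) = 6.7268; v₂ = distance/dt₂ = 13.4536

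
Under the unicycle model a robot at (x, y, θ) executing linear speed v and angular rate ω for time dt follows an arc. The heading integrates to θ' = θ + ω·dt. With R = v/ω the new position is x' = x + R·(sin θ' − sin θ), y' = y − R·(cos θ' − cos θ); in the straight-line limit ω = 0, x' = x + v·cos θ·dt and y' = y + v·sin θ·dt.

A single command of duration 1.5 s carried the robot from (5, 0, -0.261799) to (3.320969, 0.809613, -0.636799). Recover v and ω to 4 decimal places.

v = -1.2500, ω = -0.2500

Δθ = -0.636799 − -0.261799 = -0.375000
ω = Δθ/dt = -0.375000/1.5 = -0.2500
R = Δx/(sin θ' − sin θ) = 5.0000
v = R·ω = 5.0000·-0.2500 = -1.2500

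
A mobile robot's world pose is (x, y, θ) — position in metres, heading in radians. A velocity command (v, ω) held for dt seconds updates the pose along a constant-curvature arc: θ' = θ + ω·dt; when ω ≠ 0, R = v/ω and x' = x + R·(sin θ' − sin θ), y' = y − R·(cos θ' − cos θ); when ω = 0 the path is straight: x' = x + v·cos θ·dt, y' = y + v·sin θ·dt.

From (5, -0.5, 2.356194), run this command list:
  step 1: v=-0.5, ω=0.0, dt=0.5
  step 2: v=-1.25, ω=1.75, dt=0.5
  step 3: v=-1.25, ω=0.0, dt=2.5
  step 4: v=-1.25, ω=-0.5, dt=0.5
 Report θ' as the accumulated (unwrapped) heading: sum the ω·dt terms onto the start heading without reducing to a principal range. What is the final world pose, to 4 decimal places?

(9.4812, -0.6256, 2.9812)

step 1: θ'=2.3562 (straight) → pose (5.1768, -0.6768, 2.3562)
step 2: θ'=3.2312 (R=-0.7143) → pose (5.7458, -0.8831, 3.2312)
step 3: θ'=3.2312 (straight) → pose (8.8582, -0.6035, 3.2312)
step 4: θ'=2.9812 (R=2.5000) → pose (9.4812, -0.6256, 2.9812)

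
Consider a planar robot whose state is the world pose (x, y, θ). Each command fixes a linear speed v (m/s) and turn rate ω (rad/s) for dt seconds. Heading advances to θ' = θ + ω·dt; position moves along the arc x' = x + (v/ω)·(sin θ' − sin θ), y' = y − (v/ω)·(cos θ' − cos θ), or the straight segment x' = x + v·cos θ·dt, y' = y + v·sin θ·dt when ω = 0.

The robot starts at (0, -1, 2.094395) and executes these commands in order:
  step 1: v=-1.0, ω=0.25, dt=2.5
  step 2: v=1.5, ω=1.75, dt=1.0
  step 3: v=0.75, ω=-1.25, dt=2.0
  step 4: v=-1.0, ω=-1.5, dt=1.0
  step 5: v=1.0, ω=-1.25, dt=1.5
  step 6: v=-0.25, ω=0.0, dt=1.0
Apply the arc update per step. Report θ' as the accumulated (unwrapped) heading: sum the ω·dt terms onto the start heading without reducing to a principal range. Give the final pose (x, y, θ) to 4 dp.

(0.3035, -4.5016, -1.4056)

step 1: θ'=2.7194 (R=-4.0000) → pose (1.8250, -2.6488, 2.7194)
step 2: θ'=4.4694 (R=0.8571) → pose (0.6418, -3.2244, 4.4694)
step 3: θ'=1.9694 (R=-0.6000) → pose (-0.4935, -3.3129, 1.9694)
step 4: θ'=0.4694 (R=0.6667) → pose (-0.8063, -4.1662, 0.4694)
step 5: θ'=-1.4056 (R=-0.8000) → pose (0.3447, -4.7481, -1.4056)
step 6: θ'=-1.4056 (straight) → pose (0.3035, -4.5016, -1.4056)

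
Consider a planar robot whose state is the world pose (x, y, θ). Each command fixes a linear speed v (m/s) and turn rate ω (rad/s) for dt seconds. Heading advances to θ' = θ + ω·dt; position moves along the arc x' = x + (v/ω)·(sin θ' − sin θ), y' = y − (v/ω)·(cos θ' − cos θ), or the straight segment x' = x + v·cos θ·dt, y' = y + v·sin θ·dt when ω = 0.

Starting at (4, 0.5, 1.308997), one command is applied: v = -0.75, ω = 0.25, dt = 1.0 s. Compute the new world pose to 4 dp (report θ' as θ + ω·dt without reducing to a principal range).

(3.8980, -0.2411, 1.5590)

θ' = 1.3090 + 0.25·1.0 = 1.5590
R = v/ω = -0.75/0.25 = -3.0000
x' = 4 + -3.0000·(sin 1.5590 − sin 1.3090) = 3.8980
y' = 0.5 − -3.0000·(cos 1.5590 − cos 1.3090) = -0.2411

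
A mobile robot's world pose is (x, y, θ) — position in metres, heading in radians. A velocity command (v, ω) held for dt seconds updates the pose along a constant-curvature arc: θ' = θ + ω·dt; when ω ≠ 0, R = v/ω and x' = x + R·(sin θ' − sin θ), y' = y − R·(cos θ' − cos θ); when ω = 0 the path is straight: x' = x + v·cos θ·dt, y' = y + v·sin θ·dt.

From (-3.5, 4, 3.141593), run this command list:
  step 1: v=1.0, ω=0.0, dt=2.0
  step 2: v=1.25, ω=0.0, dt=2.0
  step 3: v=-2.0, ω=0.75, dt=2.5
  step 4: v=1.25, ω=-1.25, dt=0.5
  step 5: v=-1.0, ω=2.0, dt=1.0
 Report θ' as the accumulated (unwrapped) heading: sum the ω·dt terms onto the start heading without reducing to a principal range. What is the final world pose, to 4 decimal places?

step 1: θ'=3.1416 (straight) → pose (-5.5000, 4.0000, 3.1416)
step 2: θ'=3.1416 (straight) → pose (-8.0000, 4.0000, 3.1416)
step 3: θ'=5.0166 (R=-2.6667) → pose (-5.4558, 7.4654, 5.0166)
step 4: θ'=4.3916 (R=-1.0000) → pose (-5.4609, 6.8506, 4.3916)
step 5: θ'=6.3916 (R=-0.5000) → pose (-5.9895, 7.5053, 6.3916)

(-5.9895, 7.5053, 6.3916)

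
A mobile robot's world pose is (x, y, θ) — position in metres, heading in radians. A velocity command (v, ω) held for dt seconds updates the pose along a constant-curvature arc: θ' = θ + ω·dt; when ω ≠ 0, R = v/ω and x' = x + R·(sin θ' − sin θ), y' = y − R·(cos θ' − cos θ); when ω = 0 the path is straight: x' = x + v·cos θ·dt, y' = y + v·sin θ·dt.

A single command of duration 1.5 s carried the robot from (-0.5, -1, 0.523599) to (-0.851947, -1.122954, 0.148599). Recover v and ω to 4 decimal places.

Δθ = 0.148599 − 0.523599 = -0.375000
ω = Δθ/dt = -0.375000/1.5 = -0.2500
R = Δx/(sin θ' − sin θ) = 1.0000
v = R·ω = 1.0000·-0.2500 = -0.2500

v = -0.2500, ω = -0.2500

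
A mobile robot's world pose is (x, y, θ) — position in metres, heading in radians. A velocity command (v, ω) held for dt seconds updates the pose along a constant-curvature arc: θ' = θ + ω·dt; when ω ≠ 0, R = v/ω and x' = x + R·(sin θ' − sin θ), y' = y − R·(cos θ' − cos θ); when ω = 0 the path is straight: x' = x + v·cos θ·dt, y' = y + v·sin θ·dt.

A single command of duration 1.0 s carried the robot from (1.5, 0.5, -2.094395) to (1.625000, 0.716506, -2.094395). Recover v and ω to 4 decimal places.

Δθ = -2.094395 − -2.094395 = 0.000000
ω = Δθ/dt = 0.000000/1.0 = 0.0000
ω = 0 → v = (Δx·cos θ + Δy·sin θ)/dt = -0.2500

v = -0.2500, ω = 0.0000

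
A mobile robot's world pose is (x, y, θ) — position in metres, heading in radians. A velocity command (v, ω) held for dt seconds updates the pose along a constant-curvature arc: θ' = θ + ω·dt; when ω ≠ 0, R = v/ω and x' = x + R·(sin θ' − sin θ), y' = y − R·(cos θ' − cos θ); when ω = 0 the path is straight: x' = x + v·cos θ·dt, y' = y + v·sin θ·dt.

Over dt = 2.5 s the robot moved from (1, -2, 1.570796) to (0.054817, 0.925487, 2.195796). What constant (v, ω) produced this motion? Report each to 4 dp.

v = 1.2500, ω = 0.2500

Δθ = 2.195796 − 1.570796 = 0.625000
ω = Δθ/dt = 0.625000/2.5 = 0.2500
R = −Δy/(cos θ' − cos θ) = 5.0000
v = R·ω = 5.0000·0.2500 = 1.2500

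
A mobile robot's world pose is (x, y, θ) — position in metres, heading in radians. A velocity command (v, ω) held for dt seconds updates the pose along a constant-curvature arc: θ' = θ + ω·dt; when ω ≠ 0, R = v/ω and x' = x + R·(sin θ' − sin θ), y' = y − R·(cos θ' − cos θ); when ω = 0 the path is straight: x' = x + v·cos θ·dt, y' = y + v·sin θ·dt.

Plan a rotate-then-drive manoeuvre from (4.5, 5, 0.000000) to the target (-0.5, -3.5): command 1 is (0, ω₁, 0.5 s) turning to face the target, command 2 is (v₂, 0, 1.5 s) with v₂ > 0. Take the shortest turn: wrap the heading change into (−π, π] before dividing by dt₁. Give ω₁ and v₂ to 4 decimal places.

ω₁ = -4.2050, v₂ = 6.5744

heading to target = atan2(-3.5−5, -0.5−4.5) = -2.1025
Δθ = wrap(-2.1025 − 0.0000) = -2.1025; ω₁ = Δθ/dt₁ = -4.2050
distance = √((-0.5−4.5)² + (-3.5−5)²) = 9.8615; v₂ = distance/dt₂ = 6.5744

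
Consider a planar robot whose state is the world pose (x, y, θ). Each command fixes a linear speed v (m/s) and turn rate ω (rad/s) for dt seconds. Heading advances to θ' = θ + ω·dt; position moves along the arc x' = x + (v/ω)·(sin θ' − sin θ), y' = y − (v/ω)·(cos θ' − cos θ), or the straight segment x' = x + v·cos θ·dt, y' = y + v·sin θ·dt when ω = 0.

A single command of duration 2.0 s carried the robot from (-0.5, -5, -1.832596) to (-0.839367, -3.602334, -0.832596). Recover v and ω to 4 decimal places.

Δθ = -0.832596 − -1.832596 = 1.000000
ω = Δθ/dt = 1.000000/2.0 = 0.5000
R = −Δy/(cos θ' − cos θ) = -1.5000
v = R·ω = -1.5000·0.5000 = -0.7500

v = -0.7500, ω = 0.5000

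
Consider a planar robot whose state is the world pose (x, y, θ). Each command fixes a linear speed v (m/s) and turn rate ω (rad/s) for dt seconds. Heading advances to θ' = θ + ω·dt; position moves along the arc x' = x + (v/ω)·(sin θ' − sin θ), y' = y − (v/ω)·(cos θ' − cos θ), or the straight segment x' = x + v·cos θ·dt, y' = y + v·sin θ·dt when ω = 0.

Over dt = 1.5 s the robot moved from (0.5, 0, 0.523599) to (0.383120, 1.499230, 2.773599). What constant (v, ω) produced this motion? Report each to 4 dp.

v = 1.2500, ω = 1.5000

Δθ = 2.773599 − 0.523599 = 2.250000
ω = Δθ/dt = 2.250000/1.5 = 1.5000
R = −Δy/(cos θ' − cos θ) = 0.8333
v = R·ω = 0.8333·1.5000 = 1.2500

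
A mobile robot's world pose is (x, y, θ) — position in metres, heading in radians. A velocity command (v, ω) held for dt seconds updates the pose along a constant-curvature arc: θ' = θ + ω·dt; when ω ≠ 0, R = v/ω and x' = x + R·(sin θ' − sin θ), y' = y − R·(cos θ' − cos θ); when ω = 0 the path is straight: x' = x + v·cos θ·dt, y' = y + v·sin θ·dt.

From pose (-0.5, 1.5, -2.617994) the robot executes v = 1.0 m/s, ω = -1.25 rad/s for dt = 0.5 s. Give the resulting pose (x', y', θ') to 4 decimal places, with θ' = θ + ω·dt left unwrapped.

θ' = -2.6180 + -1.25·0.5 = -3.2430
R = v/ω = 1.0/-1.25 = -0.8000
x' = -0.5 + -0.8000·(sin -3.2430 − sin -2.6180) = -0.9810
y' = 1.5 − -0.8000·(cos -3.2430 − cos -2.6180) = 1.3969

(-0.9810, 1.3969, -3.2430)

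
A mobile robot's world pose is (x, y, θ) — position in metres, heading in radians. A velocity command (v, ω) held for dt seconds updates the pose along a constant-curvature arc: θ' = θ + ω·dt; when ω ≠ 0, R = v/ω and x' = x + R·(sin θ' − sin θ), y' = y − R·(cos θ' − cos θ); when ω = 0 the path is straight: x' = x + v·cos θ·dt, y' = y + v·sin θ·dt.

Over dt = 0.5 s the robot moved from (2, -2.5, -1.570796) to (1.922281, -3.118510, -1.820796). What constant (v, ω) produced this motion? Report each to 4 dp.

v = 1.2500, ω = -0.5000

Δθ = -1.820796 − -1.570796 = -0.250000
ω = Δθ/dt = -0.250000/0.5 = -0.5000
R = −Δy/(cos θ' − cos θ) = -2.5000
v = R·ω = -2.5000·-0.5000 = 1.2500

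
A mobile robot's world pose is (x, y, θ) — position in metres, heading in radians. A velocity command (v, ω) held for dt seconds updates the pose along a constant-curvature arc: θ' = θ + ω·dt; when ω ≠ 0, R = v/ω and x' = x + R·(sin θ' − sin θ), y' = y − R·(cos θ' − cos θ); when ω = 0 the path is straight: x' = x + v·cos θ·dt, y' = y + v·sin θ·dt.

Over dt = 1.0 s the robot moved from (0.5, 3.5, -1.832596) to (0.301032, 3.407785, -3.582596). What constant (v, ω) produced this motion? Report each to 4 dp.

v = 0.2500, ω = -1.7500

Δθ = -3.582596 − -1.832596 = -1.750000
ω = Δθ/dt = -1.750000/1.0 = -1.7500
R = Δx/(sin θ' − sin θ) = -0.1429
v = R·ω = -0.1429·-1.7500 = 0.2500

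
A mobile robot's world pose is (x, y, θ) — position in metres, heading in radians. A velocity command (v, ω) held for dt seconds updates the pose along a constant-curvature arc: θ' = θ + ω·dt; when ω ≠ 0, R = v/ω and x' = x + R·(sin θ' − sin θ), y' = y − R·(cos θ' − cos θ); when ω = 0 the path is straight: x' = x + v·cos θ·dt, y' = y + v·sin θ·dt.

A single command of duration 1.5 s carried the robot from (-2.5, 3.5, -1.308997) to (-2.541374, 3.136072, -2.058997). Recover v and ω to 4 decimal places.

Δθ = -2.058997 − -1.308997 = -0.750000
ω = Δθ/dt = -0.750000/1.5 = -0.5000
R = −Δy/(cos θ' − cos θ) = -0.5000
v = R·ω = -0.5000·-0.5000 = 0.2500

v = 0.2500, ω = -0.5000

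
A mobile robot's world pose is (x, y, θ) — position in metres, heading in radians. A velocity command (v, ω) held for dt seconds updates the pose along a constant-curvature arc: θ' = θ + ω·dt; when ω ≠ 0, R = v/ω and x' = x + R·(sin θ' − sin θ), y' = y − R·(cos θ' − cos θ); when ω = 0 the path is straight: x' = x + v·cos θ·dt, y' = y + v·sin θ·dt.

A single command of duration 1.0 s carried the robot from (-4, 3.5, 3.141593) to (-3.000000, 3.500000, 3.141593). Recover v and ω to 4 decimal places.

Δθ = 3.141593 − 3.141593 = 0.000000
ω = Δθ/dt = 0.000000/1.0 = 0.0000
ω = 0 → v = (Δx·cos θ + Δy·sin θ)/dt = -1.0000

v = -1.0000, ω = 0.0000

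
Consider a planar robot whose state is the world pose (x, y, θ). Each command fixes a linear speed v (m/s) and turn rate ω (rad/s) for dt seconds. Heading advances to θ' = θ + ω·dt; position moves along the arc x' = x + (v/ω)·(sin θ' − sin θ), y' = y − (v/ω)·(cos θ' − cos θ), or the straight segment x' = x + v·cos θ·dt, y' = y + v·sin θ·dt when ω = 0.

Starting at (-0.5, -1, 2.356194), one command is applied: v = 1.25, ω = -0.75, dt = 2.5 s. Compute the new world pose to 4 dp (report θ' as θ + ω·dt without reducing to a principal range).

θ' = 2.3562 + -0.75·2.5 = 0.4812
R = v/ω = 1.25/-0.75 = -1.6667
x' = -0.5 + -1.6667·(sin 0.4812 − sin 2.3562) = -0.0929
y' = -1 − -1.6667·(cos 0.4812 − cos 2.3562) = 1.6559

(-0.0929, 1.6559, 0.4812)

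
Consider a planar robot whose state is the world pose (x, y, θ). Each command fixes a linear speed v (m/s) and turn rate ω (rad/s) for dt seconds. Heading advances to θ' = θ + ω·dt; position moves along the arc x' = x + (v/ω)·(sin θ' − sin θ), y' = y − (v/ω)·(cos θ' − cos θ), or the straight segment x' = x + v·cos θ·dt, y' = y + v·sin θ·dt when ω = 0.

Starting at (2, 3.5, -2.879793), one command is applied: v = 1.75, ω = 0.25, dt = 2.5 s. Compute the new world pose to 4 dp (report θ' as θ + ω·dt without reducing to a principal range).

θ' = -2.8798 + 0.25·2.5 = -2.2548
R = v/ω = 1.75/0.25 = 7.0000
x' = 2 + 7.0000·(sin -2.2548 − sin -2.8798) = -1.6136
y' = 3.5 − 7.0000·(cos -2.2548 − cos -2.8798) = 1.1618

(-1.6136, 1.1618, -2.2548)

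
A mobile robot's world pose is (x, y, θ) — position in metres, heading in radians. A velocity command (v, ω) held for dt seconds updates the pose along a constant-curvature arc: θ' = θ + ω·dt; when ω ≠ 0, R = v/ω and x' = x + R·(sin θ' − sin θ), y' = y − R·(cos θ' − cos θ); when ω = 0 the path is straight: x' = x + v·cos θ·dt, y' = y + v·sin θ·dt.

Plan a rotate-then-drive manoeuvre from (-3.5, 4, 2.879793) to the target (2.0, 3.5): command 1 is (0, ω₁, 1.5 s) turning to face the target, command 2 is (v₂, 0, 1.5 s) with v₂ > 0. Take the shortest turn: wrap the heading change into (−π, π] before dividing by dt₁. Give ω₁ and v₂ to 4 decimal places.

ω₁ = -1.9803, v₂ = 3.6818

heading to target = atan2(3.5−4, 2−-3.5) = -0.0907
Δθ = wrap(-0.0907 − 2.8798) = -2.9705; ω₁ = Δθ/dt₁ = -1.9803
distance = √((2−-3.5)² + (3.5−4)²) = 5.5227; v₂ = distance/dt₂ = 3.6818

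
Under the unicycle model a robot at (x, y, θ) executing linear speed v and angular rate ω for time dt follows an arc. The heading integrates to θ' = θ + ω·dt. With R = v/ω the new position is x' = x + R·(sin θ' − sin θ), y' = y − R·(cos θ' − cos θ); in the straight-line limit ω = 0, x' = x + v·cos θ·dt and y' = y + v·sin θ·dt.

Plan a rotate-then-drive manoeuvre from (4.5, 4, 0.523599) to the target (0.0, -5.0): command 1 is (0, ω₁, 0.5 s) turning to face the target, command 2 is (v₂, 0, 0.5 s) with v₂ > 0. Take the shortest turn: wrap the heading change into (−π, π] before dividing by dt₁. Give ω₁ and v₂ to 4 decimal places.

heading to target = atan2(-5−4, 0−4.5) = -2.0344
Δθ = wrap(-2.0344 − 0.5236) = -2.5580; ω₁ = Δθ/dt₁ = -5.1161
distance = √((0−4.5)² + (-5−4)²) = 10.0623; v₂ = distance/dt₂ = 20.1246

ω₁ = -5.1161, v₂ = 20.1246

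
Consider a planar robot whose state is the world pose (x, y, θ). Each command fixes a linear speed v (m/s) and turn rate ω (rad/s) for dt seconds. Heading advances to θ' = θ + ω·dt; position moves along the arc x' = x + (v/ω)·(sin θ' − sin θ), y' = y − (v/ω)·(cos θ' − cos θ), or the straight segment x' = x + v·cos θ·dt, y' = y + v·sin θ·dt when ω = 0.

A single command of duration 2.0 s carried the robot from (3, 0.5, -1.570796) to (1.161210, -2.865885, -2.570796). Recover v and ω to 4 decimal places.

v = 2.0000, ω = -0.5000

Δθ = -2.570796 − -1.570796 = -1.000000
ω = Δθ/dt = -1.000000/2.0 = -0.5000
R = −Δy/(cos θ' − cos θ) = -4.0000
v = R·ω = -4.0000·-0.5000 = 2.0000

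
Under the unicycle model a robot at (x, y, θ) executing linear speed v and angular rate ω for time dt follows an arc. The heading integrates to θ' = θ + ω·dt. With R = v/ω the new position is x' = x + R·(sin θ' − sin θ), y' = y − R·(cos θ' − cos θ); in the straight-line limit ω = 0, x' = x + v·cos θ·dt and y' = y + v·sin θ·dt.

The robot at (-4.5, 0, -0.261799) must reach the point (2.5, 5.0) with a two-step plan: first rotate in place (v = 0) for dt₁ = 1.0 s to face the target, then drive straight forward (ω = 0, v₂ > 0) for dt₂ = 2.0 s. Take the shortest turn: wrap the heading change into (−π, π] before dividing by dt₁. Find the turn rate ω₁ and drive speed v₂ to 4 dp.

ω₁ = 0.8820, v₂ = 4.3012

heading to target = atan2(5−0, 2.5−-4.5) = 0.6202
Δθ = wrap(0.6202 − -0.2618) = 0.8820; ω₁ = Δθ/dt₁ = 0.8820
distance = √((2.5−-4.5)² + (5−0)²) = 8.6023; v₂ = distance/dt₂ = 4.3012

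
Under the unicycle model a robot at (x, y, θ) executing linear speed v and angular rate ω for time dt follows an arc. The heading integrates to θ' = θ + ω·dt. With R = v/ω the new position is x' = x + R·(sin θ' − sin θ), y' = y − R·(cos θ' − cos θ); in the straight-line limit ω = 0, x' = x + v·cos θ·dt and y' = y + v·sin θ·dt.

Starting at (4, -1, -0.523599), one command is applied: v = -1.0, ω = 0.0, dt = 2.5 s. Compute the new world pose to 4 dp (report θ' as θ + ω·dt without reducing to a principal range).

θ' = -0.5236 + 0.0·2.5 = -0.5236
ω = 0 → straight: x' = 4 + -1.0·cos(-0.5236)·2.5 = 1.8349
y' = -1 + -1.0·sin(-0.5236)·2.5 = 0.2500

(1.8349, 0.2500, -0.5236)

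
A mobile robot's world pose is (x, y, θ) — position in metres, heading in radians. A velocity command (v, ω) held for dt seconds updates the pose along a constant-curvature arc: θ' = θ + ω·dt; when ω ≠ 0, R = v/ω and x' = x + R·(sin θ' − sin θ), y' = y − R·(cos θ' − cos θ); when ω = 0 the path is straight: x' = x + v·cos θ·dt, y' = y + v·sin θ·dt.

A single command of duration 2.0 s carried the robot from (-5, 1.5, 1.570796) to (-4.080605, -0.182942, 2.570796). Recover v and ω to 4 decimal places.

Δθ = 2.570796 − 1.570796 = 1.000000
ω = Δθ/dt = 1.000000/2.0 = 0.5000
R = −Δy/(cos θ' − cos θ) = -2.0000
v = R·ω = -2.0000·0.5000 = -1.0000

v = -1.0000, ω = 0.5000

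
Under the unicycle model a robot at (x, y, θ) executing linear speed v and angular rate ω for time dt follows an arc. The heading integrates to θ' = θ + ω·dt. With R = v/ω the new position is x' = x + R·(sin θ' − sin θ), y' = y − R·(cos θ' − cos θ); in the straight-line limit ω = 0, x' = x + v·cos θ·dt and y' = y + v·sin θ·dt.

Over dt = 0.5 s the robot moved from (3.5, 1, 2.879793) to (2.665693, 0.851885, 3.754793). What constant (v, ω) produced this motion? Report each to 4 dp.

v = 1.7500, ω = 1.7500

Δθ = 3.754793 − 2.879793 = 0.875000
ω = Δθ/dt = 0.875000/0.5 = 1.7500
R = Δx/(sin θ' − sin θ) = 1.0000
v = R·ω = 1.0000·1.7500 = 1.7500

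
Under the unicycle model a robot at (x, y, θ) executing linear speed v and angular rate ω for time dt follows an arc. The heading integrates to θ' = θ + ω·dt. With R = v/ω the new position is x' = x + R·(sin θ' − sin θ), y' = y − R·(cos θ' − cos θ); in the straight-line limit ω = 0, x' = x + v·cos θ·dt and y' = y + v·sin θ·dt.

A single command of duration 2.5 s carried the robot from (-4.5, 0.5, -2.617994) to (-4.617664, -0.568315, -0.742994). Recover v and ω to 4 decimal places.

Δθ = -0.742994 − -2.617994 = 1.875000
ω = Δθ/dt = 1.875000/2.5 = 0.7500
R = −Δy/(cos θ' − cos θ) = 0.6667
v = R·ω = 0.6667·0.7500 = 0.5000

v = 0.5000, ω = 0.7500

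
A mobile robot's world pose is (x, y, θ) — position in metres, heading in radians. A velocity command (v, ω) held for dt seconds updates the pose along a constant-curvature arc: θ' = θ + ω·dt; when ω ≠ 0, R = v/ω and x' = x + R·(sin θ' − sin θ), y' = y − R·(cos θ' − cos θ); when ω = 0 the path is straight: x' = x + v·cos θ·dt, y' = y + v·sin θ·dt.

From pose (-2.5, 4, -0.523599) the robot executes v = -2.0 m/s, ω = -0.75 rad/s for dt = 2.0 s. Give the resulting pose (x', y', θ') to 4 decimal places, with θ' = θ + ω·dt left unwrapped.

θ' = -0.5236 + -0.75·2.0 = -2.0236
R = v/ω = -2.0/-0.75 = 2.6667
x' = -2.5 + 2.6667·(sin -2.0236 − sin -0.5236) = -3.5646
y' = 4 − 2.6667·(cos -2.0236 − cos -0.5236) = 7.4760

(-3.5646, 7.4760, -2.0236)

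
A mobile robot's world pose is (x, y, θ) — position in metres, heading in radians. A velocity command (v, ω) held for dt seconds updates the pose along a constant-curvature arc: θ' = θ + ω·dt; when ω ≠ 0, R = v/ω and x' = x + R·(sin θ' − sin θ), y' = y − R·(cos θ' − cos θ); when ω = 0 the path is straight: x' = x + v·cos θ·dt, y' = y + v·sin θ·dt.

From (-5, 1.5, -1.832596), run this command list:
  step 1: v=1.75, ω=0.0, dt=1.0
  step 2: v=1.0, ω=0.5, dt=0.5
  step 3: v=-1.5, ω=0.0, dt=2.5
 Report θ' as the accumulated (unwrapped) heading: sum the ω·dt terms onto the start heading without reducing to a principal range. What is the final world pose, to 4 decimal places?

step 1: θ'=-1.8326 (straight) → pose (-5.4529, -0.1904, -1.8326)
step 2: θ'=-1.5826 (R=2.0000) → pose (-5.5209, -0.6844, -1.5826)
step 3: θ'=-1.5826 (straight) → pose (-5.4767, 3.0653, -1.5826)

(-5.4767, 3.0653, -1.5826)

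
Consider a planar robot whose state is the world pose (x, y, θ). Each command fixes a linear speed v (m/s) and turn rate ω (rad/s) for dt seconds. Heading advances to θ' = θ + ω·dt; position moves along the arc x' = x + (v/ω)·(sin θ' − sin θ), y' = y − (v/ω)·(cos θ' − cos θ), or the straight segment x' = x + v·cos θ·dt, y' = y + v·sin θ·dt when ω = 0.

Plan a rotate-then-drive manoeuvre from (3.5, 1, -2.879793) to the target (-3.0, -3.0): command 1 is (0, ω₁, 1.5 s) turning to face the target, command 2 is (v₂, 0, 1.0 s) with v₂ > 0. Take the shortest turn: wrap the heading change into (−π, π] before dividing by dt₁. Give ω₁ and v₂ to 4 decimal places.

heading to target = atan2(-3−1, -3−3.5) = -2.5899
Δθ = wrap(-2.5899 − -2.8798) = 0.2899; ω₁ = Δθ/dt₁ = 0.1932
distance = √((-3−3.5)² + (-3−1)²) = 7.6322; v₂ = distance/dt₂ = 7.6322

ω₁ = 0.1932, v₂ = 7.6322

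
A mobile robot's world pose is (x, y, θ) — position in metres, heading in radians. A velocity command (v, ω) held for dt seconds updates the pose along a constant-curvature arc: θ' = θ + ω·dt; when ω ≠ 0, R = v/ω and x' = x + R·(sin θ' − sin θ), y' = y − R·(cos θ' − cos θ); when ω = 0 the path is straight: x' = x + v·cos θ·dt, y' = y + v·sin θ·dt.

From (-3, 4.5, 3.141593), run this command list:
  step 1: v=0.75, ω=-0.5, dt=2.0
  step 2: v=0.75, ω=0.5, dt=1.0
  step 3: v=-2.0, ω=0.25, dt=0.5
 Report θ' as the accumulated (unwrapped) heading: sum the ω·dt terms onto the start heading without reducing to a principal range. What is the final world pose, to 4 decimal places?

(-3.9001, 5.2721, 2.7666)

step 1: θ'=2.1416 (R=-1.5000) → pose (-4.2622, 5.1895, 2.1416)
step 2: θ'=2.6416 (R=1.5000) → pose (-4.8053, 5.6955, 2.6416)
step 3: θ'=2.7666 (R=-8.0000) → pose (-3.9001, 5.2721, 2.7666)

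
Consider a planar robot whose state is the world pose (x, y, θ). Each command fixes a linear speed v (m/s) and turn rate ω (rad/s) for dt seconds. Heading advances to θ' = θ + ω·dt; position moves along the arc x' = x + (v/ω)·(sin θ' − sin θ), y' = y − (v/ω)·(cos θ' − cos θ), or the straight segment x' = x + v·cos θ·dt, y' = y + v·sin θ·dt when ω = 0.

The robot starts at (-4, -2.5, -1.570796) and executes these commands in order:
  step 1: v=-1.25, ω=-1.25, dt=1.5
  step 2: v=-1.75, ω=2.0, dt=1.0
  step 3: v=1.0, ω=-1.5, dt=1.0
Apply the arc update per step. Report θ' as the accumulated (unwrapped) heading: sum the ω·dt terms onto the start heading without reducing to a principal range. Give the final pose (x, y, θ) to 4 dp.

step 1: θ'=-3.4458 (R=1.0000) → pose (-2.7005, -1.5459, -3.4458)
step 2: θ'=-1.4458 (R=-0.8750) → pose (-1.5702, -0.6020, -1.4458)
step 3: θ'=-2.9458 (R=-0.6667) → pose (-2.1020, -1.3390, -2.9458)

(-2.1020, -1.3390, -2.9458)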